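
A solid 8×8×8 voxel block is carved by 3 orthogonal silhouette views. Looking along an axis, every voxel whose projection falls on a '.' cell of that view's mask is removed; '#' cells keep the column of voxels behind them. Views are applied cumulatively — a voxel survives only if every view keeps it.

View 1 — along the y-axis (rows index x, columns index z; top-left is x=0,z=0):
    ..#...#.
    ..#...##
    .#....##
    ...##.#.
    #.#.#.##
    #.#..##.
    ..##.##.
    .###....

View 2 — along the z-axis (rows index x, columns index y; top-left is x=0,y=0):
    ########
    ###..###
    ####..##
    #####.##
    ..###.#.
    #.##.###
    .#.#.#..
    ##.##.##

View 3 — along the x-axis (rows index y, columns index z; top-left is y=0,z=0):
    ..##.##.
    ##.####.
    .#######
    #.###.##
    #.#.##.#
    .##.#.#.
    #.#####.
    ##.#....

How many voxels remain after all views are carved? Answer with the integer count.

remaining voxels: 100

start: 8×8×8 = 512 voxels
  1. axis=1 (XZ plane), |mask|=27  ⇒  voxels=216
  2. axis=2 (XY plane), |mask|=46  ⇒  voxels=147
  3. axis=0 (YZ plane), |mask|=41  ⇒  voxels=100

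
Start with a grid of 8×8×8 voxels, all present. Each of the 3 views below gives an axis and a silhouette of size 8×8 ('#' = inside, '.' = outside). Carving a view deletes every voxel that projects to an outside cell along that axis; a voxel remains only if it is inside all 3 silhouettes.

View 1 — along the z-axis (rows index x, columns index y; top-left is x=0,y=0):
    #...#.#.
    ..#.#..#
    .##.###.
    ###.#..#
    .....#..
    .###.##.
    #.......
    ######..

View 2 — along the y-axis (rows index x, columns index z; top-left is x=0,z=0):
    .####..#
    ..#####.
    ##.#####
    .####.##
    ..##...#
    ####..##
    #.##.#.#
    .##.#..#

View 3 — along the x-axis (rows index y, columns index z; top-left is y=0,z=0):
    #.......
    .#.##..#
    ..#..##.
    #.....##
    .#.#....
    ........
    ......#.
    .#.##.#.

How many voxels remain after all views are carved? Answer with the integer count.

full grid |V| = 512
  1. axis=2 (XY plane), |mask|=29  ⇒  voxels=232
  2. axis=1 (XZ plane), |mask|=41  ⇒  voxels=157
  3. axis=0 (YZ plane), |mask|=18  ⇒  voxels=46

remaining voxels: 46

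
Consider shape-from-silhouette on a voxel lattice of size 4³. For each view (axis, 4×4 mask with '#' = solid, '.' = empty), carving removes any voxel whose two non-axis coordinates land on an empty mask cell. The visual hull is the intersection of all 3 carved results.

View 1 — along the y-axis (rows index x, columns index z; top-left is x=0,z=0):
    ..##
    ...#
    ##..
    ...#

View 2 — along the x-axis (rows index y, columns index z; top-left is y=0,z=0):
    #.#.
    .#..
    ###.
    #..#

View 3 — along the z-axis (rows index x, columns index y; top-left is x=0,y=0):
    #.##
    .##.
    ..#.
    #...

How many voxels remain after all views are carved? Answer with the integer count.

voxel count = 5

full grid |V| = 64
step 1: project along y, AND mask (6/16) → |grid| = 24
step 2: project along x, AND mask (8/16) → |grid| = 10
step 3: project along z, AND mask (7/16) → |grid| = 5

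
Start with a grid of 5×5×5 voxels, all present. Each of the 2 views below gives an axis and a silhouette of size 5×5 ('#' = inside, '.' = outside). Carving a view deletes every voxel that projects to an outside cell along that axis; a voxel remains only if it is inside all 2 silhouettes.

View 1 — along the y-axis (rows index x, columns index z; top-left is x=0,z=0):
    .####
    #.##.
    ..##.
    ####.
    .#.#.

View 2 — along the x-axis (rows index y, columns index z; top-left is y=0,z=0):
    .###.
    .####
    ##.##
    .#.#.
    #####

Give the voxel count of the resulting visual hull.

|visual hull| = 59

full grid |V| = 125
carve view 1 (along y, XZ-mask fill 15/25): 75 voxels remain
carve view 2 (along x, YZ-mask fill 18/25): 59 voxels remain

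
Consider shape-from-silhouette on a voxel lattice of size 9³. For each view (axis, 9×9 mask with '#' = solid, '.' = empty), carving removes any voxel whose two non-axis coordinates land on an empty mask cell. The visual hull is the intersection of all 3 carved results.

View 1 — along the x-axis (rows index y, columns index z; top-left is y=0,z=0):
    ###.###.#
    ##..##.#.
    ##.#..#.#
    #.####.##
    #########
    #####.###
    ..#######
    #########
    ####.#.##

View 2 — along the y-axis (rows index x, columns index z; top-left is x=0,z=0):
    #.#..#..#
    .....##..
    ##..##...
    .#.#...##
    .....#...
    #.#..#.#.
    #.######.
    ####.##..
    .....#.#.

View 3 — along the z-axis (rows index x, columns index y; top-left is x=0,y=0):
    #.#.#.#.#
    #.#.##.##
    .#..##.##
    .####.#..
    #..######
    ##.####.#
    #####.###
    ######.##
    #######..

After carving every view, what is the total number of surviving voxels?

initial block: 9^3 = 729
[1] x-view keeps 64 columns → grid now 576
[2] y-view keeps 34 columns → grid now 242
[3] z-view keeps 58 columns → grid now 180

|visual hull| = 180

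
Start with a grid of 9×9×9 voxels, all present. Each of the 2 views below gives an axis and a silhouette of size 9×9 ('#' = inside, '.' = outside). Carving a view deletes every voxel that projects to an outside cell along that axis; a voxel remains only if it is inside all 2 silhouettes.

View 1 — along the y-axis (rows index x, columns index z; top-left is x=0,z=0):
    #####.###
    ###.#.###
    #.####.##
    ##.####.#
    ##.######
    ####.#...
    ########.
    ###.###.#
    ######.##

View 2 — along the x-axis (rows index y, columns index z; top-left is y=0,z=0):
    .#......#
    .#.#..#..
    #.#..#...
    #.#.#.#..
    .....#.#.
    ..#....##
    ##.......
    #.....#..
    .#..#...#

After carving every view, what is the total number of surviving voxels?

before carving: 729 voxels (9×9×9)
after view 1 [y-axis, 65 of 81 cells solid] → remaining = 585
after view 2 [x-axis, 24 of 81 cells solid] → remaining = 177

|visual hull| = 177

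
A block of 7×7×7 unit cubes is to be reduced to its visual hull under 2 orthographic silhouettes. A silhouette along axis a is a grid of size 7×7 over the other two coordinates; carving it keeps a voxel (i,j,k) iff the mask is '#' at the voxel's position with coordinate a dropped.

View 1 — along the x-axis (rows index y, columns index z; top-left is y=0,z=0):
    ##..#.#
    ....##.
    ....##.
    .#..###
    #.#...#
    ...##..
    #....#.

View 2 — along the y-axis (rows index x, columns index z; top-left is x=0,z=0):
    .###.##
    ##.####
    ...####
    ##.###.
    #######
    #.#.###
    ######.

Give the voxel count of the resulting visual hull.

start: 7×7×7 = 343 voxels
after view 1 [x-axis, 19 of 49 cells solid] → remaining = 133
after view 2 [y-axis, 38 of 49 cells solid] → remaining = 108

remaining voxels: 108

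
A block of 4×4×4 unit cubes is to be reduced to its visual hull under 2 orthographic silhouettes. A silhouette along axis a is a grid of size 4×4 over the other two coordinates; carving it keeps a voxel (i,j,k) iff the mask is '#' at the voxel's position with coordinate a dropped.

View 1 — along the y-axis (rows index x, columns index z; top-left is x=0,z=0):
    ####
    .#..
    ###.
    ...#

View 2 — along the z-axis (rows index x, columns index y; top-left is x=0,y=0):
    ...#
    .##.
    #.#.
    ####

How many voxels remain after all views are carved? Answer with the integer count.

initial block: 4^3 = 64
carve view 1 (along y, XZ-mask fill 9/16): 36 voxels remain
carve view 2 (along z, XY-mask fill 9/16): 16 voxels remain

|visual hull| = 16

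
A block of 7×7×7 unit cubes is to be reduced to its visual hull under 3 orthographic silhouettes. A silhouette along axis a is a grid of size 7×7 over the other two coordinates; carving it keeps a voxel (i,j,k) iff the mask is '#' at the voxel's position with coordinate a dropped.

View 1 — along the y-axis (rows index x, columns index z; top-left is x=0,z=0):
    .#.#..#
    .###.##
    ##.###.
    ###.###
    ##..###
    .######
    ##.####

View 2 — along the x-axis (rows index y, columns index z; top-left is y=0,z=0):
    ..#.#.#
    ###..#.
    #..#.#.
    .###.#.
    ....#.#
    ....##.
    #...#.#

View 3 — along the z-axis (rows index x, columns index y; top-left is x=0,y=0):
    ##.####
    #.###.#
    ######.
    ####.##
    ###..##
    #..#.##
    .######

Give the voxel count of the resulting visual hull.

|visual hull| = 85

full grid |V| = 343
step 1: project along y, AND mask (36/49) → |grid| = 252
step 2: project along x, AND mask (21/49) → |grid| = 107
step 3: project along z, AND mask (38/49) → |grid| = 85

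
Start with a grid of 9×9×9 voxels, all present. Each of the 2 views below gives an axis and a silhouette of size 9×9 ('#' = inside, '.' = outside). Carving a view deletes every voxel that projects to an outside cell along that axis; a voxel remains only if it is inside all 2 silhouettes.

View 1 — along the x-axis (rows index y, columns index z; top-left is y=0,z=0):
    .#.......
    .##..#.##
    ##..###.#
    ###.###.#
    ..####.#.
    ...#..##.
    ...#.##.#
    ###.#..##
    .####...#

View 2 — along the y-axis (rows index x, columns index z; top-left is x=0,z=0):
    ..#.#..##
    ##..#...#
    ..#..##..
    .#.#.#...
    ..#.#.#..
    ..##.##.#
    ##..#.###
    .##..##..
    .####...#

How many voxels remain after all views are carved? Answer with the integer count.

full grid |V| = 729
step 1: project along x, AND mask (42/81) → |grid| = 378
step 2: project along y, AND mask (37/81) → |grid| = 181

remaining voxels: 181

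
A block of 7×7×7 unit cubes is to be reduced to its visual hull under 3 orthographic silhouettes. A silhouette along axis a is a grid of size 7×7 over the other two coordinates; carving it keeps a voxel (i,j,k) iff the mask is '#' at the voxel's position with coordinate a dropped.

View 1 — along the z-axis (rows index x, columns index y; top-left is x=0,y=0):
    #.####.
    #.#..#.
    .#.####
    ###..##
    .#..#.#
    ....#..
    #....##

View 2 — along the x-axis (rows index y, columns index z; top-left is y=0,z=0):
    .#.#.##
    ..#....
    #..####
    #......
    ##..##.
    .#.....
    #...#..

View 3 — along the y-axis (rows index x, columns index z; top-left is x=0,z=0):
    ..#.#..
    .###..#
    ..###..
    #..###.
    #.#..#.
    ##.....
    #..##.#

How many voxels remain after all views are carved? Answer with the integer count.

remaining voxels: 29

start: 7×7×7 = 343 voxels
carve view 1 (along z, XY-mask fill 25/49): 175 voxels remain
carve view 2 (along x, YZ-mask fill 18/49): 65 voxels remain
carve view 3 (along y, XZ-mask fill 22/49): 29 voxels remain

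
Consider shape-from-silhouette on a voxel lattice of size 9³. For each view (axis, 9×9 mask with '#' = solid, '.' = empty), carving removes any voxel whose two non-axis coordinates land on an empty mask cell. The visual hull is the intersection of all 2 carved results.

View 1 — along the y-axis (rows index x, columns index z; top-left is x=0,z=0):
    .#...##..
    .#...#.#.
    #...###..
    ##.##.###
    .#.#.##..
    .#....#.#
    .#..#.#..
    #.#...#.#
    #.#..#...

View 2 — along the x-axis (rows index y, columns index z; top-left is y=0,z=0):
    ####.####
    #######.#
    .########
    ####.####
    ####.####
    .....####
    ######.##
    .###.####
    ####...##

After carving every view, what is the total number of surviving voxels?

|visual hull| = 245

before carving: 729 voxels (9×9×9)
V1 y: intersect with XZ mask (34 set) -- 306 left
V2 x: intersect with YZ mask (65 set) -- 245 left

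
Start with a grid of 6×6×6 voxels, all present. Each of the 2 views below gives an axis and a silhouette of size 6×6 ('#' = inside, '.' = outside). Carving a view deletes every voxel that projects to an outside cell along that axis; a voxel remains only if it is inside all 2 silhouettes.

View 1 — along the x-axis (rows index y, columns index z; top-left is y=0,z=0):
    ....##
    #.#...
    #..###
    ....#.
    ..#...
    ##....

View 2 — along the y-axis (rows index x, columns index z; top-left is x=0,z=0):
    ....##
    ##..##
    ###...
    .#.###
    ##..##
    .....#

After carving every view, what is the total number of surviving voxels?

initial block: 6^3 = 216
step 1: project along x, AND mask (12/36) → |grid| = 72
step 2: project along y, AND mask (18/36) → |grid| = 38

|visual hull| = 38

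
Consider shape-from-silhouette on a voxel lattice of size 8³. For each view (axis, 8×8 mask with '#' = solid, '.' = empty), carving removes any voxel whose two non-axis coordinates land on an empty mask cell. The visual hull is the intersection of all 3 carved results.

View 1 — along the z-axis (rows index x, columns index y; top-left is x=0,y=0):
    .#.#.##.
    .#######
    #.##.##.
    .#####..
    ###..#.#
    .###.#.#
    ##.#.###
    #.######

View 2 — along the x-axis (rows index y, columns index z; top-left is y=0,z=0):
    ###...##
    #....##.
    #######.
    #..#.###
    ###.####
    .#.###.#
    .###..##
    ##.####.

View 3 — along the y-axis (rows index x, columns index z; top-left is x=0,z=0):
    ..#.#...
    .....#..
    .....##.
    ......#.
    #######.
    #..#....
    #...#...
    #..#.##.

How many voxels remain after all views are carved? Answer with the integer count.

voxel count = 78

full grid |V| = 512
V1 z: intersect with XY mask (44 set) -- 352 left
V2 x: intersect with YZ mask (43 set) -- 231 left
V3 y: intersect with XZ mask (21 set) -- 78 left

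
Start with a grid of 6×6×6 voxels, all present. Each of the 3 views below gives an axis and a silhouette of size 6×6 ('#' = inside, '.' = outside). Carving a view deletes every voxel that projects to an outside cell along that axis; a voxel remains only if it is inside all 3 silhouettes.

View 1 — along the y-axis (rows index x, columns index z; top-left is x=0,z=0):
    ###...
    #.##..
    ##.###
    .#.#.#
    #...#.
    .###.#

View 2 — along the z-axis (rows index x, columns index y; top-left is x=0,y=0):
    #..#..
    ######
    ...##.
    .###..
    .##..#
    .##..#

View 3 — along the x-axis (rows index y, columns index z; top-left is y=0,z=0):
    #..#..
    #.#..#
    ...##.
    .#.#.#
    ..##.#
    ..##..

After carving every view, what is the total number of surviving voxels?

before carving: 216 voxels (6×6×6)
after view 1 [y-axis, 20 of 36 cells solid] → remaining = 120
after view 2 [z-axis, 19 of 36 cells solid] → remaining = 61
after view 3 [x-axis, 15 of 36 cells solid] → remaining = 29

remaining voxels: 29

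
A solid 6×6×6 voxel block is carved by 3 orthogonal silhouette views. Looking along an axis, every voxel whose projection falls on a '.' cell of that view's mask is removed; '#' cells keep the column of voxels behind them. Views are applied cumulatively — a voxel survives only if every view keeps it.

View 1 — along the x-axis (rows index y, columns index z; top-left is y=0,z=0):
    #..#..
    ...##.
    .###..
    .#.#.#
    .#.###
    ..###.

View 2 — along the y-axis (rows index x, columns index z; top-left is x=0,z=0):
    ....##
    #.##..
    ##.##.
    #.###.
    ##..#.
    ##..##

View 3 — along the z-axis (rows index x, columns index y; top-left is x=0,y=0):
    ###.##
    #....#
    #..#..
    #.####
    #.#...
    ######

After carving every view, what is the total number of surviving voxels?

voxel count = 33

full grid |V| = 216
V1 x: intersect with YZ mask (17 set) -- 102 left
V2 y: intersect with XZ mask (20 set) -- 55 left
V3 z: intersect with XY mask (22 set) -- 33 left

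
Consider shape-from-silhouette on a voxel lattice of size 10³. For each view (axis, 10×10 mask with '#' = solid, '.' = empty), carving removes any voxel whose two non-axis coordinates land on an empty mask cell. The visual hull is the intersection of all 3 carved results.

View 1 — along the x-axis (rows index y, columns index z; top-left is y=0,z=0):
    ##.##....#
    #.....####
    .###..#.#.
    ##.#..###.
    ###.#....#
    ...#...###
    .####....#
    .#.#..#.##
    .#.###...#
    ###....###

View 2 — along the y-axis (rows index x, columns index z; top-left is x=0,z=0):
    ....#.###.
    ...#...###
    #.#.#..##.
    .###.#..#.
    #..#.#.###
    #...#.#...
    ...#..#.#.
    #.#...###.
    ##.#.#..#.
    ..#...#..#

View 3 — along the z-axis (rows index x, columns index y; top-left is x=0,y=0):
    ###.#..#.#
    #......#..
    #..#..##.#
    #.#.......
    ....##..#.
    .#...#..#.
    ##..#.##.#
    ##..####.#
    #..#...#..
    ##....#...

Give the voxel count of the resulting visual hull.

voxel count = 85

start: 10×10×10 = 1000 voxels
  1. axis=0 (YZ plane), |mask|=51  ⇒  voxels=510
  2. axis=1 (XZ plane), |mask|=43  ⇒  voxels=219
  3. axis=2 (XY plane), |mask|=40  ⇒  voxels=85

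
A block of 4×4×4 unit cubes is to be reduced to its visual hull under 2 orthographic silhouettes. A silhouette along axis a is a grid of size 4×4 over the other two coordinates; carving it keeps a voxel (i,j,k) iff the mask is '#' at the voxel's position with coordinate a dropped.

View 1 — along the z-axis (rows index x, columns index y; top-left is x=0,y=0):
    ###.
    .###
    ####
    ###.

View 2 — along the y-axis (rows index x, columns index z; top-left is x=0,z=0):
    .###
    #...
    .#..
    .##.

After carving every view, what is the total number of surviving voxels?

initial block: 4^3 = 64
after view 1 [z-axis, 13 of 16 cells solid] → remaining = 52
after view 2 [y-axis, 7 of 16 cells solid] → remaining = 22

remaining voxels: 22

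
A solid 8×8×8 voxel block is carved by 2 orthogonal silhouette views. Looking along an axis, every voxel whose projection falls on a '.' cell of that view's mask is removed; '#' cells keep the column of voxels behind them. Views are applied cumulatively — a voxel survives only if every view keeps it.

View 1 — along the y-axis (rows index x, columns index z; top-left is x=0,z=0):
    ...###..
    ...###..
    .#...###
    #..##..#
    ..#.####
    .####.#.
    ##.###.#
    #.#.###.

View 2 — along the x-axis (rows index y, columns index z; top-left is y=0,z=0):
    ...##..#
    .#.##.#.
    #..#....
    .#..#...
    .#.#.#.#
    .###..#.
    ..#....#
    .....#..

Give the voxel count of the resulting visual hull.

initial block: 8^3 = 512
after view 1 [y-axis, 35 of 64 cells solid] → remaining = 280
after view 2 [x-axis, 22 of 64 cells solid] → remaining = 99

remaining voxels: 99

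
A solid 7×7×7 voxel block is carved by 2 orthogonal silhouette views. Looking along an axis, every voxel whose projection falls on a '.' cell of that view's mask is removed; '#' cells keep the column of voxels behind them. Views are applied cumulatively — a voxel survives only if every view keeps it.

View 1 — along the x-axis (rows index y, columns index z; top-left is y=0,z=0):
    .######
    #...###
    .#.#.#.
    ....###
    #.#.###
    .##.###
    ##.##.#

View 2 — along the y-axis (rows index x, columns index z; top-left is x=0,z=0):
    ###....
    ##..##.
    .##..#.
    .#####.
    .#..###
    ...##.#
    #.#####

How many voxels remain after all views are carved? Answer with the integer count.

before carving: 343 voxels (7×7×7)
after view 1 [x-axis, 31 of 49 cells solid] → remaining = 217
after view 2 [y-axis, 28 of 49 cells solid] → remaining = 128

|visual hull| = 128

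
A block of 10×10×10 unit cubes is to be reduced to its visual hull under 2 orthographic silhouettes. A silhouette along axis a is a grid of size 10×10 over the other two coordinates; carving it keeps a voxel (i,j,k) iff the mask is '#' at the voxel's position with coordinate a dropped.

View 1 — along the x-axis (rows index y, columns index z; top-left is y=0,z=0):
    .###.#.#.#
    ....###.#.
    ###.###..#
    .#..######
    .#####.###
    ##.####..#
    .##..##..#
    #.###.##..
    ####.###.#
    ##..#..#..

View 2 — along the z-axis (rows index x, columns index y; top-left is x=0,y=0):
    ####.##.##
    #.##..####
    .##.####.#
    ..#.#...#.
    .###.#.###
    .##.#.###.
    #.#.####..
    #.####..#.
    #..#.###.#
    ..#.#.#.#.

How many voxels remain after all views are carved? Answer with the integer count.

voxel count = 381

start: 10×10×10 = 1000 voxels
[1] x-view keeps 62 columns → grid now 620
[2] z-view keeps 60 columns → grid now 381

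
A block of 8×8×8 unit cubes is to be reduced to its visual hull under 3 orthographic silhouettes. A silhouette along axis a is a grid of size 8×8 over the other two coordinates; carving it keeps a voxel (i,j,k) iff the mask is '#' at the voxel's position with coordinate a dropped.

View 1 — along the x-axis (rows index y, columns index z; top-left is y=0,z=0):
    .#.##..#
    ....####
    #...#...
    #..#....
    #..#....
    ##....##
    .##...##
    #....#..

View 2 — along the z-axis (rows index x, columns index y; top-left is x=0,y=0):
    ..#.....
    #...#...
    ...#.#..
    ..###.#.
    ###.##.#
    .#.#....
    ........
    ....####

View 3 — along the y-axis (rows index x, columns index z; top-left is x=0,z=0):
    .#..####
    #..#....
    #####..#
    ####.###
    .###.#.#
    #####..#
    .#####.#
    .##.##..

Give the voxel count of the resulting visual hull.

voxel count = 35

initial block: 8^3 = 512
V1 x: intersect with YZ mask (24 set) -- 192 left
V2 z: intersect with XY mask (21 set) -- 60 left
V3 y: intersect with XZ mask (41 set) -- 35 left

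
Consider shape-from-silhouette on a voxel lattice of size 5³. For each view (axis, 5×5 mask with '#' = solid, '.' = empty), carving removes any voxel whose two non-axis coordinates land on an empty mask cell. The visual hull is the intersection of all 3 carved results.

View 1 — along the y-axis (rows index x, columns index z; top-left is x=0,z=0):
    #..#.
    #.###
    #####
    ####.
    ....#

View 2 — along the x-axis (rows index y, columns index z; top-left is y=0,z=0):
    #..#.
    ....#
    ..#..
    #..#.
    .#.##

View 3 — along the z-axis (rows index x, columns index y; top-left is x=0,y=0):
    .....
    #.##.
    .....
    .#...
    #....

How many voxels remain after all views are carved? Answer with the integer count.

start: 5×5×5 = 125 voxels
[1] y-view keeps 16 columns → grid now 80
[2] x-view keeps 9 columns → grid now 31
[3] z-view keeps 5 columns → grid now 5

|visual hull| = 5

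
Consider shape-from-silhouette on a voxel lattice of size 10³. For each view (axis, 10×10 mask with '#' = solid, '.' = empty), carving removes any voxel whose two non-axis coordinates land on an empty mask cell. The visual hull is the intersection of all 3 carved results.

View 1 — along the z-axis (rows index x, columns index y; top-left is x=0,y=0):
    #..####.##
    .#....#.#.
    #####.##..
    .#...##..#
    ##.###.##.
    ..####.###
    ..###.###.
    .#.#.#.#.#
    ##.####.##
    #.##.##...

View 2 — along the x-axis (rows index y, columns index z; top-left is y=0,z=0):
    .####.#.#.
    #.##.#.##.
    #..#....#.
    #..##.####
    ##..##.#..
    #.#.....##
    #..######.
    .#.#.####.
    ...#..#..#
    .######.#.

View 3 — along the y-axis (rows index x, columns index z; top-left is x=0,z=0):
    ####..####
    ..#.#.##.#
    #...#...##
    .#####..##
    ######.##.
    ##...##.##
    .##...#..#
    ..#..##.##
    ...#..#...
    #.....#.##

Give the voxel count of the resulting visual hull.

|visual hull| = 172

initial block: 10^3 = 1000
carve view 1 (along z, XY-mask fill 59/100): 590 voxels remain
carve view 2 (along x, YZ-mask fill 54/100): 324 voxels remain
carve view 3 (along y, XZ-mask fill 53/100): 172 voxels remain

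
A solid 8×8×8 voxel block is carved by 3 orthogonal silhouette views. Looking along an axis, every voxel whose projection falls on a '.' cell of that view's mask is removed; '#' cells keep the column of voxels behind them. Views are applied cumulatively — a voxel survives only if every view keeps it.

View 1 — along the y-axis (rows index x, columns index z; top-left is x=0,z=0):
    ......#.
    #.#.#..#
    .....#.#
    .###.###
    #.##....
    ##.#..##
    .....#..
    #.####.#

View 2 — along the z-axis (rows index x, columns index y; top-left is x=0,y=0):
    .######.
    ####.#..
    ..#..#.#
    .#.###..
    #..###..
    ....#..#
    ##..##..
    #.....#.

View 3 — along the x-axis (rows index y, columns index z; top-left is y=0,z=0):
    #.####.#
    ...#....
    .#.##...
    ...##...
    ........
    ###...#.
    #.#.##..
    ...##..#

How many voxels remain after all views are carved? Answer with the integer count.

|visual hull| = 34

initial block: 8^3 = 512
V1 y: intersect with XZ mask (28 set) -- 224 left
V2 z: intersect with XY mask (30 set) -- 94 left
V3 x: intersect with YZ mask (23 set) -- 34 left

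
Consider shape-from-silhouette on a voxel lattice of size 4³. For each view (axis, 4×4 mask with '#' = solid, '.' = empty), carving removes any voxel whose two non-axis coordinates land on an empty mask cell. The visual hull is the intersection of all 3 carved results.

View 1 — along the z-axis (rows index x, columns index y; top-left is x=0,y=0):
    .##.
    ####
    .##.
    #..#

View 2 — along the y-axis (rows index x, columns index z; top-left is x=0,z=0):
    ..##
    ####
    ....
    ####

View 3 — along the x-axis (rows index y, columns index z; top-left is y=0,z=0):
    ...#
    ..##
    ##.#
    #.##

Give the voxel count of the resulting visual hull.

start: 4×4×4 = 64 voxels
after view 1 [z-axis, 10 of 16 cells solid] → remaining = 40
after view 2 [y-axis, 10 of 16 cells solid] → remaining = 28
after view 3 [x-axis, 9 of 16 cells solid] → remaining = 16

|visual hull| = 16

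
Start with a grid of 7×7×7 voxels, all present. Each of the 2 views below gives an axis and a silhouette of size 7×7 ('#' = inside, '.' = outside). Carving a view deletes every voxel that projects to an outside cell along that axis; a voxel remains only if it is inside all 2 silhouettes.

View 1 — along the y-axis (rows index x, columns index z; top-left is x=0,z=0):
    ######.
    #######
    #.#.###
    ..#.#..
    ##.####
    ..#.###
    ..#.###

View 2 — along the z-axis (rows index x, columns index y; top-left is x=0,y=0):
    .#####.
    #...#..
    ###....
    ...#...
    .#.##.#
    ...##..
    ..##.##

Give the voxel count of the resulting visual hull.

109 voxels

full grid |V| = 343
  1. axis=1 (XZ plane), |mask|=34  ⇒  voxels=238
  2. axis=2 (XY plane), |mask|=21  ⇒  voxels=109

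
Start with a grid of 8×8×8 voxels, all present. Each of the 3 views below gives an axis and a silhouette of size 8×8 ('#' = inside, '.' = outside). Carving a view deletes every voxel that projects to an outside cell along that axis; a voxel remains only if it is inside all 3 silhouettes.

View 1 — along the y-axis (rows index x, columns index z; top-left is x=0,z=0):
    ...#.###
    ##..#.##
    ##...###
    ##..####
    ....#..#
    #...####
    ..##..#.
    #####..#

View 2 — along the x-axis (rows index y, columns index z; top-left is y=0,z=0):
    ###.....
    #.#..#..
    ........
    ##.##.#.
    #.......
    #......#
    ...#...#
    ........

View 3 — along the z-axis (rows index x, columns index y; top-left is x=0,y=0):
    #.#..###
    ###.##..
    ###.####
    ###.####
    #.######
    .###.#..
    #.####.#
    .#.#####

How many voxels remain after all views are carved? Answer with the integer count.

49 voxels

before carving: 512 voxels (8×8×8)
  1. axis=1 (XZ plane), |mask|=36  ⇒  voxels=288
  2. axis=0 (YZ plane), |mask|=16  ⇒  voxels=72
  3. axis=2 (XY plane), |mask|=47  ⇒  voxels=49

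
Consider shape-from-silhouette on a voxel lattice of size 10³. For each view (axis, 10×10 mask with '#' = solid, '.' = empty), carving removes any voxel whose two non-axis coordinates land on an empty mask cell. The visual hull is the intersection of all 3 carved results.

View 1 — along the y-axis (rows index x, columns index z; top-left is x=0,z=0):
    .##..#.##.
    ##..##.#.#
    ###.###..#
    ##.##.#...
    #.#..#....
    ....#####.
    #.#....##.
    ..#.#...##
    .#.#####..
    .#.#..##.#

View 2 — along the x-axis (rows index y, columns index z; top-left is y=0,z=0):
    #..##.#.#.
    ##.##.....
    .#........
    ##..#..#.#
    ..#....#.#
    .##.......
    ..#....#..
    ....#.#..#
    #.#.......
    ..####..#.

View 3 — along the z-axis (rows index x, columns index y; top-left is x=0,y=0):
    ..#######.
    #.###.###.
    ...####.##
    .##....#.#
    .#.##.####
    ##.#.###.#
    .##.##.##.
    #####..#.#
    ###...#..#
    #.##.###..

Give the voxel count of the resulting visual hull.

start: 10×10×10 = 1000 voxels
carve view 1 (along y, XZ-mask fill 50/100): 500 voxels remain
carve view 2 (along x, YZ-mask fill 32/100): 162 voxels remain
carve view 3 (along z, XY-mask fill 62/100): 106 voxels remain

voxel count = 106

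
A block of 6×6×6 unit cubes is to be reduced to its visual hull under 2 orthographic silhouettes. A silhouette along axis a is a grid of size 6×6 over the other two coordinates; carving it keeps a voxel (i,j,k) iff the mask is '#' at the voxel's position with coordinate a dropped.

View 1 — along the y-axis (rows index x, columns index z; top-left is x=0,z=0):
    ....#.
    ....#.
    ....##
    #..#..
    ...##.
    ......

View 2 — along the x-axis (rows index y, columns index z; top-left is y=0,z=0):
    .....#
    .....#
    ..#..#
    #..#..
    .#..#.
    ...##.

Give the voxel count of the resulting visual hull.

remaining voxels: 16

initial block: 6^3 = 216
V1 y: intersect with XZ mask (8 set) -- 48 left
V2 x: intersect with YZ mask (10 set) -- 16 left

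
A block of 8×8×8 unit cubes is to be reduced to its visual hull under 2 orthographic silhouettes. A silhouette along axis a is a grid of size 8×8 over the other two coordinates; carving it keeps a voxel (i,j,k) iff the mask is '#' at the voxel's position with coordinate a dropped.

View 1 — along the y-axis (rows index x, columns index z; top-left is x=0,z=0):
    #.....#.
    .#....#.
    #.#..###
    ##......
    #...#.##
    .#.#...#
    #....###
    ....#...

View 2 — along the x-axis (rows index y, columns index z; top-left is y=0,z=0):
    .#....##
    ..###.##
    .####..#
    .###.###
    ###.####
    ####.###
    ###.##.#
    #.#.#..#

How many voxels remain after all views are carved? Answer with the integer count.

initial block: 8^3 = 512
[1] y-view keeps 23 columns → grid now 184
[2] x-view keeps 43 columns → grid now 124

remaining voxels: 124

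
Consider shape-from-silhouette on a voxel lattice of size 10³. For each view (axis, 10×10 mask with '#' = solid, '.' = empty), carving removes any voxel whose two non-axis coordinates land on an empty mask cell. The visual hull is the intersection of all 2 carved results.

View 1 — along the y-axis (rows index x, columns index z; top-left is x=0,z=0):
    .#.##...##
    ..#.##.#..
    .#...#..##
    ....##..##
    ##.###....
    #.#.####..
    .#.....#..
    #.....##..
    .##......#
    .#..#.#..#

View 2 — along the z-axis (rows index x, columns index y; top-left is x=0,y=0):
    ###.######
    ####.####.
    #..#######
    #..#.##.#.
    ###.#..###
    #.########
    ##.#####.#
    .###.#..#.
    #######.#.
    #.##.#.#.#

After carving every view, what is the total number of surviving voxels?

voxel count = 297

start: 10×10×10 = 1000 voxels
  1. axis=1 (XZ plane), |mask|=40  ⇒  voxels=400
  2. axis=2 (XY plane), |mask|=73  ⇒  voxels=297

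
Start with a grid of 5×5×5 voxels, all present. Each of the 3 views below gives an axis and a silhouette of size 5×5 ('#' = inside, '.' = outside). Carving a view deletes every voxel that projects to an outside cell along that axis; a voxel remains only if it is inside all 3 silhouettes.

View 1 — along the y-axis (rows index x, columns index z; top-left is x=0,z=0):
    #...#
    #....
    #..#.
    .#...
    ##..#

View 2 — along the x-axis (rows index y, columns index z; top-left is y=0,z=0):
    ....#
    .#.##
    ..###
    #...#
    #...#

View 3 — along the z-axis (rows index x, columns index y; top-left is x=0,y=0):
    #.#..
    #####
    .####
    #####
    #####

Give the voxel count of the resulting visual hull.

before carving: 125 voxels (5×5×5)
[1] y-view keeps 9 columns → grid now 45
[2] x-view keeps 11 columns → grid now 22
[3] z-view keeps 21 columns → grid now 17

17 voxels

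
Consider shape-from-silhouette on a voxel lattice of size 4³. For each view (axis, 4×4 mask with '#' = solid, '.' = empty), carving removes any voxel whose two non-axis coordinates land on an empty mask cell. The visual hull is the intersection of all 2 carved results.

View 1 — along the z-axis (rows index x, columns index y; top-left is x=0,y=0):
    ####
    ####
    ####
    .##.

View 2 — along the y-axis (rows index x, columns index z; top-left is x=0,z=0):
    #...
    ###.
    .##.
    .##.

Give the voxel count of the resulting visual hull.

28 voxels

initial block: 4^3 = 64
step 1: project along z, AND mask (14/16) → |grid| = 56
step 2: project along y, AND mask (8/16) → |grid| = 28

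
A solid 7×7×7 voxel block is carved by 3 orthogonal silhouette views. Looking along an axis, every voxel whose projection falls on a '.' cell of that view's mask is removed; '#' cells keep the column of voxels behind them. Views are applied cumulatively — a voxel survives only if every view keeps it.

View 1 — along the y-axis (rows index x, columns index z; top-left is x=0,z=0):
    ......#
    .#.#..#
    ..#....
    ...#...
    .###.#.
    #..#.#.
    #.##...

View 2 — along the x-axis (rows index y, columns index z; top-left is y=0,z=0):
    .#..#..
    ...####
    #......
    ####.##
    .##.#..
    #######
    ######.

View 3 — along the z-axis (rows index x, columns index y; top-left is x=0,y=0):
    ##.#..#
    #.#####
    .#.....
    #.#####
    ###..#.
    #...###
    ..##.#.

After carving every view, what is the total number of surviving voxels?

start: 7×7×7 = 343 voxels
carve view 1 (along y, XZ-mask fill 16/49): 112 voxels remain
carve view 2 (along x, YZ-mask fill 29/49): 64 voxels remain
carve view 3 (along z, XY-mask fill 28/49): 35 voxels remain

|visual hull| = 35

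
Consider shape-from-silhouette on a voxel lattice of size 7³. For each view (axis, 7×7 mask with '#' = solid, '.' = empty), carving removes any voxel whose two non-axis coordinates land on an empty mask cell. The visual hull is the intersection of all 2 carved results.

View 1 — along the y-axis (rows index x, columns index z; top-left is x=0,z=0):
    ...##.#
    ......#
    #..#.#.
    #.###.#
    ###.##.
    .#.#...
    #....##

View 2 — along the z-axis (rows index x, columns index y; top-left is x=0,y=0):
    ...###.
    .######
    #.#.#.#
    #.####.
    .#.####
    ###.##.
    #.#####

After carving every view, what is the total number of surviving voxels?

|visual hull| = 105

initial block: 7^3 = 343
after view 1 [y-axis, 22 of 49 cells solid] → remaining = 154
after view 2 [z-axis, 34 of 49 cells solid] → remaining = 105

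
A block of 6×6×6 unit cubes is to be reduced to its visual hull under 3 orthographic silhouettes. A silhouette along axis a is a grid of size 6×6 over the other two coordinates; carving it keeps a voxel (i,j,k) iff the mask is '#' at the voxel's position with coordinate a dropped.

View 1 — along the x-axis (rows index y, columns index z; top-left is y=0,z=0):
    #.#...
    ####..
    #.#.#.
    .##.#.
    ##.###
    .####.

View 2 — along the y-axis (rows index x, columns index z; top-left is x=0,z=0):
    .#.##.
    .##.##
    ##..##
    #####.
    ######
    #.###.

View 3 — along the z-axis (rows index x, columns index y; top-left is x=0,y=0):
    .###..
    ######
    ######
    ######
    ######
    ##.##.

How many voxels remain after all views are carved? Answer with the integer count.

full grid |V| = 216
[1] x-view keeps 21 columns → grid now 126
[2] y-view keeps 26 columns → grid now 95
[3] z-view keeps 31 columns → grid now 83

|visual hull| = 83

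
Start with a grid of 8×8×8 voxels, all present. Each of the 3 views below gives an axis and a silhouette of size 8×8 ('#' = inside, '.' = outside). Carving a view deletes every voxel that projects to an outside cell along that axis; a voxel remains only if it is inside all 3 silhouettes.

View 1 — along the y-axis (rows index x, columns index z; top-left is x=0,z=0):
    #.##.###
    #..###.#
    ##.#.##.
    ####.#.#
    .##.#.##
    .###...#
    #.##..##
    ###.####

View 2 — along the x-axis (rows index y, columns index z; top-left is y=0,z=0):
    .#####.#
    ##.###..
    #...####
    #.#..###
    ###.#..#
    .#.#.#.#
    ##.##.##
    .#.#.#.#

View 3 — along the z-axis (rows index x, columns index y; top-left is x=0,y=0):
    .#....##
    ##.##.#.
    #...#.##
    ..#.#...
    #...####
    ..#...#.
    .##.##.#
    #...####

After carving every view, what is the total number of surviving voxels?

before carving: 512 voxels (8×8×8)
V1 y: intersect with XZ mask (43 set) -- 344 left
V2 x: intersect with YZ mask (40 set) -- 217 left
V3 z: intersect with XY mask (31 set) -- 100 left

remaining voxels: 100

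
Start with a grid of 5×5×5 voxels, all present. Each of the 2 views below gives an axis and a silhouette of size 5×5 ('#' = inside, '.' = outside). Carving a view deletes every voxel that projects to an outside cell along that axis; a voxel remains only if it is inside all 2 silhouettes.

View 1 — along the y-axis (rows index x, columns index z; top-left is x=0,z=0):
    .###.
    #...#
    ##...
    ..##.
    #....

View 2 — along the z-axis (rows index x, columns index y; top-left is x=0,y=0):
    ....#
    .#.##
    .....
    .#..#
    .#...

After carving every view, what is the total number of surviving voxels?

initial block: 5^3 = 125
carve view 1 (along y, XZ-mask fill 10/25): 50 voxels remain
carve view 2 (along z, XY-mask fill 7/25): 14 voxels remain

|visual hull| = 14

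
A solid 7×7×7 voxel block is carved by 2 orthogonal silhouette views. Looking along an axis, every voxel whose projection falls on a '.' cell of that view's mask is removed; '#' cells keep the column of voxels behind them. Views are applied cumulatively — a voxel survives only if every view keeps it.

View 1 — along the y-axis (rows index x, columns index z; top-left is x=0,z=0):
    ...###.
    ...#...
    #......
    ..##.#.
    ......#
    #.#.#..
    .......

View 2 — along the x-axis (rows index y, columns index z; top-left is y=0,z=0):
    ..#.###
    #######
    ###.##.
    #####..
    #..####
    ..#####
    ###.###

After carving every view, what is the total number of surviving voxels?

full grid |V| = 343
V1 y: intersect with XZ mask (12 set) -- 84 left
V2 x: intersect with YZ mask (37 set) -- 65 left

remaining voxels: 65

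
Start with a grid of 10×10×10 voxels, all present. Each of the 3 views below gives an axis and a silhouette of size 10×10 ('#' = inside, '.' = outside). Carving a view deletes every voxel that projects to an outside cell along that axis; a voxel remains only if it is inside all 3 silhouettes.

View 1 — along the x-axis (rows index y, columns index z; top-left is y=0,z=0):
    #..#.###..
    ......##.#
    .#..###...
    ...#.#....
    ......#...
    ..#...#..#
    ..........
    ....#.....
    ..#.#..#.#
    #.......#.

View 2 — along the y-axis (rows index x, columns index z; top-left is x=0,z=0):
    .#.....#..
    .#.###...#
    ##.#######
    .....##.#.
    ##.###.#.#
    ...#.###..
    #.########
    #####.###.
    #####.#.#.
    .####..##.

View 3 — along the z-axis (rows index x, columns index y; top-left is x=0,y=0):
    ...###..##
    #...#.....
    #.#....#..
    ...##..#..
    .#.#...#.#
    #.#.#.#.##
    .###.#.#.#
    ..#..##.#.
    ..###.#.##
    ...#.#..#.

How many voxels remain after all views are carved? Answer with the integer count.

65 voxels

initial block: 10^3 = 1000
step 1: project along x, AND mask (25/100) → |grid| = 250
step 2: project along y, AND mask (60/100) → |grid| = 149
step 3: project along z, AND mask (42/100) → |grid| = 65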